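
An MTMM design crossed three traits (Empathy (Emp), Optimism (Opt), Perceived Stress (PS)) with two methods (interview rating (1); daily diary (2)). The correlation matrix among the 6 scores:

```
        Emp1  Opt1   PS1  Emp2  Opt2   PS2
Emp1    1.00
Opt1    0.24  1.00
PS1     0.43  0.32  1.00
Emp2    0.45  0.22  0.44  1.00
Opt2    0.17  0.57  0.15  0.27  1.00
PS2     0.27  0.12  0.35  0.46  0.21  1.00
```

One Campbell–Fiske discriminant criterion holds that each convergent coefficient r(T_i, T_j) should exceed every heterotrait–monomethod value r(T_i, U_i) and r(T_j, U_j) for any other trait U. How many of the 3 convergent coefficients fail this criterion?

Each convergent coefficient versus the relevant comparison correlations:
Emp (methods 1·2): 0.45 vs {0.24, 0.27, 0.43, 0.46} → fail.
Opt (methods 1·2): 0.57 vs {0.24, 0.27, 0.32, 0.21} → pass.
PS (methods 1·2): 0.35 vs {0.43, 0.46, 0.32, 0.21} → fail.
2 of 3 fail.

2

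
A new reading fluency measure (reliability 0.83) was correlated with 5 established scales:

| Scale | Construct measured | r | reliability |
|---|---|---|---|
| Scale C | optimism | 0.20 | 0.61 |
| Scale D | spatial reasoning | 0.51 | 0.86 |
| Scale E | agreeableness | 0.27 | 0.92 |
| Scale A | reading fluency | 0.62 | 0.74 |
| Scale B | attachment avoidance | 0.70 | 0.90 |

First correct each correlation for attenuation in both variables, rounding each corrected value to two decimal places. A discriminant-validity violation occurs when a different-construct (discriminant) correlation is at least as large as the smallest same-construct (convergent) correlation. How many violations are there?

1

Disattenuated r (r / √(r_scale · r_new)):
  Scale C (disc): 0.20 / √(0.61·0.83) = 0.28
  Scale D (disc): 0.51 / √(0.86·0.83) = 0.60
  Scale E (disc): 0.27 / √(0.92·0.83) = 0.31
  Scale A (conv): 0.62 / √(0.74·0.83) = 0.79
  Scale B (disc): 0.70 / √(0.90·0.83) = 0.81
Smallest convergent = 0.79. Discriminant values: 0.28, 0.60, 0.31, 0.81; count ≥ 0.79 → 1.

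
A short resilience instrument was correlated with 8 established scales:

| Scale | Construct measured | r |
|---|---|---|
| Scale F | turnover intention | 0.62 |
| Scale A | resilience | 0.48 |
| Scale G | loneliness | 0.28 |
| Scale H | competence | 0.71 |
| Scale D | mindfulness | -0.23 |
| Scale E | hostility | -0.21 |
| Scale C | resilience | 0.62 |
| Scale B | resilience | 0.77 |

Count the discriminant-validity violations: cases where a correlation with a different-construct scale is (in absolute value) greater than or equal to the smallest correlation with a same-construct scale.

2

Convergent (same construct = resilience): Scale A, Scale C, Scale B.
Smallest convergent = 0.48. Discriminant |r|: 0.62, 0.28, 0.71, 0.23, 0.21; count ≥ 0.48 → 2.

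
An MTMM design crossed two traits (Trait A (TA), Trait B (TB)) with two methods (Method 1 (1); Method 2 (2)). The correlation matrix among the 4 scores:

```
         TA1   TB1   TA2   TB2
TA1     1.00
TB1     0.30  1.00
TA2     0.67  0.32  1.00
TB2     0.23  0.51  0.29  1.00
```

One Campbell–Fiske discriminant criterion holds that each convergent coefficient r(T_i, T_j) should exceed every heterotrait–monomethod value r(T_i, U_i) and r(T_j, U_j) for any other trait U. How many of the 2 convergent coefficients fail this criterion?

0

Convergent coefficients and their comparison sets:
TA (methods 1·2): 0.67 vs {0.30, 0.29} → pass.
TB (methods 1·2): 0.51 vs {0.30, 0.29} → pass.
0 of 2 fail.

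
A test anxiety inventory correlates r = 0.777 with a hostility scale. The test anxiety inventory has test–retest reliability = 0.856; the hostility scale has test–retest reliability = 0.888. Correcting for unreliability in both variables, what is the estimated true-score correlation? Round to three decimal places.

r_true = r_obs / √(r_xx · r_yy) = 0.777 / √(0.856 × 0.888) = 0.777 / √0.760128 = 0.777 / 0.8719 ≈ 0.891.

0.891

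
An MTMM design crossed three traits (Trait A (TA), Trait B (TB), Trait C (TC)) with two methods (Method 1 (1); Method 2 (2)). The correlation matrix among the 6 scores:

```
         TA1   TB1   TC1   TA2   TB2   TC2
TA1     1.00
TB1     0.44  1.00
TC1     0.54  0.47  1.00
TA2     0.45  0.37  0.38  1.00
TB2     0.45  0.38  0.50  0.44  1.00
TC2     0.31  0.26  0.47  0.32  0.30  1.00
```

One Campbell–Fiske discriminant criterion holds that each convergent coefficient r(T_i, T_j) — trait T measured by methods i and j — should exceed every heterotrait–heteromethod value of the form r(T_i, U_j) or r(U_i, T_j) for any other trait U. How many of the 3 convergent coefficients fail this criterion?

Each convergent coefficient versus the relevant comparison correlations:
TA (methods 1·2): 0.45 vs {0.45, 0.37, 0.31, 0.38} → fail.
TB (methods 1·2): 0.38 vs {0.37, 0.45, 0.26, 0.50} → fail.
TC (methods 1·2): 0.47 vs {0.38, 0.31, 0.50, 0.26} → fail.
3 of 3 fail.

3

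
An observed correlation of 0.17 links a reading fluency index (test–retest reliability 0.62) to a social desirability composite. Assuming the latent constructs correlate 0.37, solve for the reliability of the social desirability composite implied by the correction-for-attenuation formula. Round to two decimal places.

r_true = r_obs / √(r_xx · r_yy) ⇒ 0.37 = 0.17 / √(0.62 · r_yy).
√(0.62 · r_yy) = 0.17 / 0.37 = 0.4595; 0.62 · r_yy = 0.2111; r_yy = 0.2111 / 0.62 ≈ 0.34.

0.34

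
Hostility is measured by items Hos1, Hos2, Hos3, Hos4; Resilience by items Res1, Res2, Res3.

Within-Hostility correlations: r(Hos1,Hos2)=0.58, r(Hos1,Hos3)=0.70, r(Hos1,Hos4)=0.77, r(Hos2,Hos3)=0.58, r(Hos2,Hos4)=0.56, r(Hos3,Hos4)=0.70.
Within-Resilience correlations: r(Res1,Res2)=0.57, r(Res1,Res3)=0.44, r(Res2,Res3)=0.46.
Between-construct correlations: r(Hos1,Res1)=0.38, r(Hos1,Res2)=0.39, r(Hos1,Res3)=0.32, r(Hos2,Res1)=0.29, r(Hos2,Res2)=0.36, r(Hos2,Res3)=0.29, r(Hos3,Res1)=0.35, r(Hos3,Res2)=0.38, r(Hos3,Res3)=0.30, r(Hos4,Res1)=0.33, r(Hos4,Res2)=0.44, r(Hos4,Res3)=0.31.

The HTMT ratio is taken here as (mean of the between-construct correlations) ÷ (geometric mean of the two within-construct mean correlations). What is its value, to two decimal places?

Mean heterotrait r = 4.14/12 = 0.3450.
Mean within-Hos = 3.89/6 = 0.6483; mean within-Res = 1.47/3 = 0.4900.
Geometric mean = √(0.6483 × 0.4900) = 0.5636.
HTMT = 0.3450 / 0.5636 = 0.61.

0.61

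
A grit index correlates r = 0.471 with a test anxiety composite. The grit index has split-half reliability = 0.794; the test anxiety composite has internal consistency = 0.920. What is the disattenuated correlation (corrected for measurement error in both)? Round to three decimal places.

0.551

r_true = r_obs / √(r_xx · r_yy) = 0.471 / √(0.794 × 0.920) = 0.471 / √0.730480 = 0.471 / 0.8547 ≈ 0.551.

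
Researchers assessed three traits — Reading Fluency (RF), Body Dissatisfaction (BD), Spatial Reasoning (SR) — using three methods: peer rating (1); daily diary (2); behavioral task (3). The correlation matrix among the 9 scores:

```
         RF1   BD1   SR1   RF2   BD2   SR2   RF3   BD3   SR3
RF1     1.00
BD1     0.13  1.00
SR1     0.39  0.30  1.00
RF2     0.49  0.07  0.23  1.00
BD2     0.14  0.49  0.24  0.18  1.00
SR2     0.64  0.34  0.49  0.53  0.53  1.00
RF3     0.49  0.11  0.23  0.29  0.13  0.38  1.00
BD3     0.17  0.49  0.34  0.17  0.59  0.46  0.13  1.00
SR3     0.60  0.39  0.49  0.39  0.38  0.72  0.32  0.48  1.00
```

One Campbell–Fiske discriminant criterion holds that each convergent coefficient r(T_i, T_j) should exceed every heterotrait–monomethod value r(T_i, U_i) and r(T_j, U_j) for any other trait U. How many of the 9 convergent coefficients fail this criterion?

4

Each convergent coefficient versus the relevant comparison correlations:
RF (methods 1·2): 0.49 vs {0.13, 0.18, 0.39, 0.53} → fail.
RF (methods 1·3): 0.49 vs {0.13, 0.13, 0.39, 0.32} → pass.
RF (methods 2·3): 0.29 vs {0.18, 0.13, 0.53, 0.32} → fail.
BD (methods 1·2): 0.49 vs {0.13, 0.18, 0.30, 0.53} → fail.
BD (methods 1·3): 0.49 vs {0.13, 0.13, 0.30, 0.48} → pass.
BD (methods 2·3): 0.59 vs {0.18, 0.13, 0.53, 0.48} → pass.
SR (methods 1·2): 0.49 vs {0.39, 0.53, 0.30, 0.53} → fail.
SR (methods 1·3): 0.49 vs {0.39, 0.32, 0.30, 0.48} → pass.
SR (methods 2·3): 0.72 vs {0.53, 0.32, 0.53, 0.48} → pass.
4 of 9 fail.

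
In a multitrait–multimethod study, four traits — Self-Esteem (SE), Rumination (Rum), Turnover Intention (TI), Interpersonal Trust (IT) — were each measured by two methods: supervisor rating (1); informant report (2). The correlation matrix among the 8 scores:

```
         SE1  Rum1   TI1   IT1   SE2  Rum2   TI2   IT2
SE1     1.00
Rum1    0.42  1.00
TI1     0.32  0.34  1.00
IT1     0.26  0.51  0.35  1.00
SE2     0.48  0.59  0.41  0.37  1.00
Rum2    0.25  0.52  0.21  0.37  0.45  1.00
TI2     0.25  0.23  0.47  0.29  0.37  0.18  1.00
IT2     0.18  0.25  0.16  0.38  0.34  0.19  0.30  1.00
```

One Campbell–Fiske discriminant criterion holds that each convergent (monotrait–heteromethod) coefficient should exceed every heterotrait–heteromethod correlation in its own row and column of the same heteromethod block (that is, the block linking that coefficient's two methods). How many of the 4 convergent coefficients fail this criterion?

Checking each validity diagonal entry against its comparison values:
SE (methods 1·2): 0.48 vs {0.25, 0.59, 0.25, 0.41, 0.18, 0.37} → fail.
Rum (methods 1·2): 0.52 vs {0.59, 0.25, 0.23, 0.21, 0.25, 0.37} → fail.
TI (methods 1·2): 0.47 vs {0.41, 0.25, 0.21, 0.23, 0.16, 0.29} → pass.
IT (methods 1·2): 0.38 vs {0.37, 0.18, 0.37, 0.25, 0.29, 0.16} → pass.
2 of 4 fail.

2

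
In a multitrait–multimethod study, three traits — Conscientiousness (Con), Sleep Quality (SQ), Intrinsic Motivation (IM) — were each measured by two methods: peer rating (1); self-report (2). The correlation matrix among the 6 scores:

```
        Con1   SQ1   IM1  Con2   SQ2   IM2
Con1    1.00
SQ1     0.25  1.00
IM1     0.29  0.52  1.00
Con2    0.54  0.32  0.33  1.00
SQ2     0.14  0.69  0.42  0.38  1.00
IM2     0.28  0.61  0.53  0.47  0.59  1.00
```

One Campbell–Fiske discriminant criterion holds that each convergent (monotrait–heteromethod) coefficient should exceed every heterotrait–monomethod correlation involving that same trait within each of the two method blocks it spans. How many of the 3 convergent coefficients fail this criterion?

1

Checking each validity diagonal entry against its comparison values:
Con (methods 1·2): 0.54 vs {0.25, 0.38, 0.29, 0.47} → pass.
SQ (methods 1·2): 0.69 vs {0.25, 0.38, 0.52, 0.59} → pass.
IM (methods 1·2): 0.53 vs {0.29, 0.47, 0.52, 0.59} → fail.
1 of 3 fail.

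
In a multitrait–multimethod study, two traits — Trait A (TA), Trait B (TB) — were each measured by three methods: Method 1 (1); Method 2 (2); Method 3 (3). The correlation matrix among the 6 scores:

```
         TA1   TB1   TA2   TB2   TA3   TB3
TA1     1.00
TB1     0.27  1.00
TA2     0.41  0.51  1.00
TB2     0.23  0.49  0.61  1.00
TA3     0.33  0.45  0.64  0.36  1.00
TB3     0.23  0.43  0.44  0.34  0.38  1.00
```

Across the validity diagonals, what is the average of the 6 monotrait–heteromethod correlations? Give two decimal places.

Convergent values: 0.41, 0.33, 0.64, 0.49, 0.43, 0.34; mean = 2.64/6 = 0.44.

0.44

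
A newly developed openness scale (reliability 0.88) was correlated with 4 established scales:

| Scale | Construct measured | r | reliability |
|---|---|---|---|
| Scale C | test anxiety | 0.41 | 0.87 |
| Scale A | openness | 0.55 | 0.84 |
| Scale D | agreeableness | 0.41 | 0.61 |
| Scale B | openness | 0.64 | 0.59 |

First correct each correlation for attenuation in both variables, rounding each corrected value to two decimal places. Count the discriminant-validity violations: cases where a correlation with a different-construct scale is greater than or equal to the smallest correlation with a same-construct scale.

0

Disattenuated r (r / √(r_scale · r_new)):
  Scale C (disc): 0.41 / √(0.87·0.88) = 0.47
  Scale A (conv): 0.55 / √(0.84·0.88) = 0.64
  Scale D (disc): 0.41 / √(0.61·0.88) = 0.56
  Scale B (conv): 0.64 / √(0.59·0.88) = 0.89
Smallest convergent = 0.64. Discriminant values: 0.47, 0.56; count ≥ 0.64 → 0.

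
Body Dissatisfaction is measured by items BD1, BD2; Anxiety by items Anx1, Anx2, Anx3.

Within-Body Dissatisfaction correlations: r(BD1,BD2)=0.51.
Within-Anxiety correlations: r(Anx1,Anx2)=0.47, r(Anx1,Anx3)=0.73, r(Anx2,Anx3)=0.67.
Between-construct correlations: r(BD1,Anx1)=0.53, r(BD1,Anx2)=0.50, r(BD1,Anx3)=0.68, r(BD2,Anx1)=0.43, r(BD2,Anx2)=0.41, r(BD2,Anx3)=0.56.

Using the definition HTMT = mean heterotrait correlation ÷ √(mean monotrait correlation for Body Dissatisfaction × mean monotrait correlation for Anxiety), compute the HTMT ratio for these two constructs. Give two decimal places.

Mean heterotrait r = 3.11/6 = 0.5183.
Mean within-BD = 0.51/1 = 0.5100; mean within-Anx = 1.87/3 = 0.6233.
Geometric mean = √(0.5100 × 0.6233) = 0.5638.
HTMT = 0.5183 / 0.5638 = 0.92.

0.92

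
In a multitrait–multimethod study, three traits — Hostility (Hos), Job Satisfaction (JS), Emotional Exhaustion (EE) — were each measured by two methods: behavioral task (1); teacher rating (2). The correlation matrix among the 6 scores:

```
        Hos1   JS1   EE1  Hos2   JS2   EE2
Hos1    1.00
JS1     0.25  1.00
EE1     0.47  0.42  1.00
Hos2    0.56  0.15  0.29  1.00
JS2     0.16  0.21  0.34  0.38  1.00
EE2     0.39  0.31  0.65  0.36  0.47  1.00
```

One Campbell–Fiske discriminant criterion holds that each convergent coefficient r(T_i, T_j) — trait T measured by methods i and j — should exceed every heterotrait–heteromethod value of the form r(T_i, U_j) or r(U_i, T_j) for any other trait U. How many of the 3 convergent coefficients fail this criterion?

1

Convergent coefficients and their comparison sets:
Hos (methods 1·2): 0.56 vs {0.16, 0.15, 0.39, 0.29} → pass.
JS (methods 1·2): 0.21 vs {0.15, 0.16, 0.31, 0.34} → fail.
EE (methods 1·2): 0.65 vs {0.29, 0.39, 0.34, 0.31} → pass.
1 of 3 fail.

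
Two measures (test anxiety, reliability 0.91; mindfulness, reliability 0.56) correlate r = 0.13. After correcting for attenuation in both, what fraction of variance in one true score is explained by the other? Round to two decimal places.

Disattenuated r = 0.13 / √(0.91 × 0.56) = 0.13 / 0.7139 = 0.1821.
Shared true-score variance = 0.1821² = 0.0332 ≈ 0.03.

0.03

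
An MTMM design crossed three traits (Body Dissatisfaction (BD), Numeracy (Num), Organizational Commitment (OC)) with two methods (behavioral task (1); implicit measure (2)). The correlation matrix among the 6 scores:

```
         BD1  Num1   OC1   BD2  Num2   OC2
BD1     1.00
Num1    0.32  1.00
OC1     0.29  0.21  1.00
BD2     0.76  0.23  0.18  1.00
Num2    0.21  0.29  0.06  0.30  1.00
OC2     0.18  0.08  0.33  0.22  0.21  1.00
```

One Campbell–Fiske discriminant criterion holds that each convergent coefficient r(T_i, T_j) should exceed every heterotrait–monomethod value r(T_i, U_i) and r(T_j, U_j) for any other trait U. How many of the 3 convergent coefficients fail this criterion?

Each convergent coefficient versus the relevant comparison correlations:
BD (methods 1·2): 0.76 vs {0.32, 0.30, 0.29, 0.22} → pass.
Num (methods 1·2): 0.29 vs {0.32, 0.30, 0.21, 0.21} → fail.
OC (methods 1·2): 0.33 vs {0.29, 0.22, 0.21, 0.21} → pass.
1 of 3 fail.

1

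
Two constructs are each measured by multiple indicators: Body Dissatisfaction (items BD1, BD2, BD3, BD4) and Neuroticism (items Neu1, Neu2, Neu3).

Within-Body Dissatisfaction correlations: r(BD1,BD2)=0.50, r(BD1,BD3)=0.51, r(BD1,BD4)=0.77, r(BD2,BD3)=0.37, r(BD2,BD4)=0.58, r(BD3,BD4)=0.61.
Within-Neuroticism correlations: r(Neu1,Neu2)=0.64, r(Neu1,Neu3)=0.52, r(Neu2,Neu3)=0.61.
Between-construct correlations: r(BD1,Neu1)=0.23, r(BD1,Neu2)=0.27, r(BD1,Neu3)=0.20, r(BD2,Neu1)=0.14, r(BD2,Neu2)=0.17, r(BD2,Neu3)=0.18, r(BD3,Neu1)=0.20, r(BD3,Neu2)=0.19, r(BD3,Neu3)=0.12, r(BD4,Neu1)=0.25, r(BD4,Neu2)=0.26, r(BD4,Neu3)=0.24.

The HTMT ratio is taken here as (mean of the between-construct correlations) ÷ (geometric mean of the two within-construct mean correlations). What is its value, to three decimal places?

0.356

Mean heterotrait r = 2.45/12 = 0.2042.
Mean within-BD = 3.34/6 = 0.5567; mean within-Neu = 1.77/3 = 0.5900.
Geometric mean = √(0.5567 × 0.5900) = 0.5731.
HTMT = 0.2042 / 0.5731 = 0.356.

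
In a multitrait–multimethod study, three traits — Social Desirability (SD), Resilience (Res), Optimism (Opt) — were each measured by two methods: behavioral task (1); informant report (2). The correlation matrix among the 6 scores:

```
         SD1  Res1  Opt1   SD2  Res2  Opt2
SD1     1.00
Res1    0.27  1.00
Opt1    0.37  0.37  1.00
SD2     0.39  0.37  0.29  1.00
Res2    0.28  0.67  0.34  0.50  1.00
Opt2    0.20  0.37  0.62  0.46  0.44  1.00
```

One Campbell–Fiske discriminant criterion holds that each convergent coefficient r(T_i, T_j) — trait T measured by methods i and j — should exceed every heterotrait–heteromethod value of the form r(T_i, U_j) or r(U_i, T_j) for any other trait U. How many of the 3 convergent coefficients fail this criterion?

Convergent coefficients and their comparison sets:
SD (methods 1·2): 0.39 vs {0.28, 0.37, 0.20, 0.29} → pass.
Res (methods 1·2): 0.67 vs {0.37, 0.28, 0.37, 0.34} → pass.
Opt (methods 1·2): 0.62 vs {0.29, 0.20, 0.34, 0.37} → pass.
0 of 3 fail.

0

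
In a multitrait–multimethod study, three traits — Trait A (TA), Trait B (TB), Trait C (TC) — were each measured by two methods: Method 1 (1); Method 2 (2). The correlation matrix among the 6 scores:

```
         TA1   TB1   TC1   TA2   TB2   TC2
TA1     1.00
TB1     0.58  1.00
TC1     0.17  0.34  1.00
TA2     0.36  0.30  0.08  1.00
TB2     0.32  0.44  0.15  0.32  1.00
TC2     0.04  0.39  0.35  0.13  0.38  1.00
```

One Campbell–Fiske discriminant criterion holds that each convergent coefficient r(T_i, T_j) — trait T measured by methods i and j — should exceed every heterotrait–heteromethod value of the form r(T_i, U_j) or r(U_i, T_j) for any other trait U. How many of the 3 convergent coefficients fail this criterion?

1

Each convergent coefficient versus the relevant comparison correlations:
TA (methods 1·2): 0.36 vs {0.32, 0.30, 0.04, 0.08} → pass.
TB (methods 1·2): 0.44 vs {0.30, 0.32, 0.39, 0.15} → pass.
TC (methods 1·2): 0.35 vs {0.08, 0.04, 0.15, 0.39} → fail.
1 of 3 fail.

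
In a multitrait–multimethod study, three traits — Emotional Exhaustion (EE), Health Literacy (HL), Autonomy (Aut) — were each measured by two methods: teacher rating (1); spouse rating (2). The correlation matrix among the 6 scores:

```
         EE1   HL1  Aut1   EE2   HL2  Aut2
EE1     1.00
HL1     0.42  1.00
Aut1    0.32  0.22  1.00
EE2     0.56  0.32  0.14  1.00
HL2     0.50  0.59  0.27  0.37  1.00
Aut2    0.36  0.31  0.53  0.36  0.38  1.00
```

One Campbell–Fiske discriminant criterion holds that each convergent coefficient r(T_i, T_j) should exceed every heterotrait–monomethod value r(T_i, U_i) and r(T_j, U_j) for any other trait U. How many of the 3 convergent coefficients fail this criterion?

0

Each convergent coefficient versus the relevant comparison correlations:
EE (methods 1·2): 0.56 vs {0.42, 0.37, 0.32, 0.36} → pass.
HL (methods 1·2): 0.59 vs {0.42, 0.37, 0.22, 0.38} → pass.
Aut (methods 1·2): 0.53 vs {0.32, 0.36, 0.22, 0.38} → pass.
0 of 3 fail.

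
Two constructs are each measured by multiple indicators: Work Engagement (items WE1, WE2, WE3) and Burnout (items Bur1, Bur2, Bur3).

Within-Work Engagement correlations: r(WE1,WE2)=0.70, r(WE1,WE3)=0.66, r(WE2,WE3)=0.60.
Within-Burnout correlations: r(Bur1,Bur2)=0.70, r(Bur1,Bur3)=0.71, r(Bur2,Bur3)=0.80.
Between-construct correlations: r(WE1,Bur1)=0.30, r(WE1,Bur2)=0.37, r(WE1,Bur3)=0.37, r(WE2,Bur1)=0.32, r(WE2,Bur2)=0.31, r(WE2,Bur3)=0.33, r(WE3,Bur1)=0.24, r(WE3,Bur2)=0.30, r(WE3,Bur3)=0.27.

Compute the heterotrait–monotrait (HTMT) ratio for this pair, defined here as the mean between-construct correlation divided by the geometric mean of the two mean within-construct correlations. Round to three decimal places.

0.450

Mean heterotrait r = 2.81/9 = 0.3122.
Mean within-WE = 1.96/3 = 0.6533; mean within-Bur = 2.21/3 = 0.7367.
Geometric mean = √(0.6533 × 0.7367) = 0.6937.
HTMT = 0.3122 / 0.6937 = 0.450.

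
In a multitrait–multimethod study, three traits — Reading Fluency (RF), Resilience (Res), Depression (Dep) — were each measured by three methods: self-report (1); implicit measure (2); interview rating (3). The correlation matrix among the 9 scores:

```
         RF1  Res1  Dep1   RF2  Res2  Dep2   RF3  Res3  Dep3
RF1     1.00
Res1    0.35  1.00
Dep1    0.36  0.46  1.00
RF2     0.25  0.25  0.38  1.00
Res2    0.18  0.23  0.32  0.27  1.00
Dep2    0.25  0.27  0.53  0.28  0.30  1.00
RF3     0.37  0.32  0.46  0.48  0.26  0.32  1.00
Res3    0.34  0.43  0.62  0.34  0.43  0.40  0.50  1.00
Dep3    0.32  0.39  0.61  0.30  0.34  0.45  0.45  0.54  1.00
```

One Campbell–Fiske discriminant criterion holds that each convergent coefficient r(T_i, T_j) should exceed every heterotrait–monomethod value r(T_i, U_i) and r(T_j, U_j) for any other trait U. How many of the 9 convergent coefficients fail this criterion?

7

Each convergent coefficient versus the relevant comparison correlations:
RF (methods 1·2): 0.25 vs {0.35, 0.27, 0.36, 0.28} → fail.
RF (methods 1·3): 0.37 vs {0.35, 0.50, 0.36, 0.45} → fail.
RF (methods 2·3): 0.48 vs {0.27, 0.50, 0.28, 0.45} → fail.
Res (methods 1·2): 0.23 vs {0.35, 0.27, 0.46, 0.30} → fail.
Res (methods 1·3): 0.43 vs {0.35, 0.50, 0.46, 0.54} → fail.
Res (methods 2·3): 0.43 vs {0.27, 0.50, 0.30, 0.54} → fail.
Dep (methods 1·2): 0.53 vs {0.36, 0.28, 0.46, 0.30} → pass.
Dep (methods 1·3): 0.61 vs {0.36, 0.45, 0.46, 0.54} → pass.
Dep (methods 2·3): 0.45 vs {0.28, 0.45, 0.30, 0.54} → fail.
7 of 9 fail.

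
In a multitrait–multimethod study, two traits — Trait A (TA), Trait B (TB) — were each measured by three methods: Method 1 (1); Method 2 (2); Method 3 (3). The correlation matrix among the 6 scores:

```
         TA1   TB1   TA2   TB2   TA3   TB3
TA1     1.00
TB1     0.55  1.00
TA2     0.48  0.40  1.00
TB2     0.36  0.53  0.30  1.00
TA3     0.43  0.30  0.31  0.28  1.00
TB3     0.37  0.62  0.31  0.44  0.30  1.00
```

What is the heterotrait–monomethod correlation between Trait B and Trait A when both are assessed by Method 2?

Different traits, same method: r(TB2, TA2) = 0.30.

0.30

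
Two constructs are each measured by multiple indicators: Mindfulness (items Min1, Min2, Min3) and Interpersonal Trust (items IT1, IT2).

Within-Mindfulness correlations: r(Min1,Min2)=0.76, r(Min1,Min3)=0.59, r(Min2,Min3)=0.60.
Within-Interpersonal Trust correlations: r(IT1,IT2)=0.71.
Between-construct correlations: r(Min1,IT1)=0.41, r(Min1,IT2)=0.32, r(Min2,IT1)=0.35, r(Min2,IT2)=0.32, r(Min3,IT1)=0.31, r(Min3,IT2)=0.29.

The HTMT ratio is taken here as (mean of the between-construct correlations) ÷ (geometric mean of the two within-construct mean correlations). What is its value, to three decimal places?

0.491

Mean between = 2.00/6 = 0.3333.
Mean within-Min = 1.95/3 = 0.6500; mean within-IT = 0.71/1 = 0.7100.
Geometric mean = √(0.6500 × 0.7100) = 0.6793.
HTMT = 0.3333 / 0.6793 = 0.491.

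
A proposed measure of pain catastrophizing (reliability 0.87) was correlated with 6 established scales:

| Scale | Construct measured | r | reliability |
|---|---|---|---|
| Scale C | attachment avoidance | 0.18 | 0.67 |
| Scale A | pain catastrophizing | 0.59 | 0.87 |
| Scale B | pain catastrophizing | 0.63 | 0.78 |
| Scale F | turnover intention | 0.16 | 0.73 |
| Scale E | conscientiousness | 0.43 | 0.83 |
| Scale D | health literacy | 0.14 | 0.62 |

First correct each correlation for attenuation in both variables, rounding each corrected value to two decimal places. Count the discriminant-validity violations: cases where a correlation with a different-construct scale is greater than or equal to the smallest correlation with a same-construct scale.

Disattenuated r (r / √(r_scale · r_new)):
  Scale C (disc): 0.18 / √(0.67·0.87) = 0.24
  Scale A (conv): 0.59 / √(0.87·0.87) = 0.68
  Scale B (conv): 0.63 / √(0.78·0.87) = 0.76
  Scale F (disc): 0.16 / √(0.73·0.87) = 0.20
  Scale E (disc): 0.43 / √(0.83·0.87) = 0.51
  Scale D (disc): 0.14 / √(0.62·0.87) = 0.19
Smallest convergent = 0.68. Discriminant values: 0.24, 0.20, 0.51, 0.19; count ≥ 0.68 → 0.

0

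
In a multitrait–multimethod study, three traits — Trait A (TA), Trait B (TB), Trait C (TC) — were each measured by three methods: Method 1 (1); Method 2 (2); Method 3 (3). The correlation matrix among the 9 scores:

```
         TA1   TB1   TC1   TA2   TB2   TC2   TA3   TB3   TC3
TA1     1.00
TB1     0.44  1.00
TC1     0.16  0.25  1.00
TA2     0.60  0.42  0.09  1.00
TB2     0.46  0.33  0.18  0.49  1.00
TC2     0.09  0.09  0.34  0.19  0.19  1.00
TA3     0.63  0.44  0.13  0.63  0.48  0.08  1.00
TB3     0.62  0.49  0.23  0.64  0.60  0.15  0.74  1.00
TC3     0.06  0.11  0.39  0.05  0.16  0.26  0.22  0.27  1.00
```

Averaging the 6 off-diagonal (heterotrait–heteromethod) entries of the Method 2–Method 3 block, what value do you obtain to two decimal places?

HTHM values (method 2 × method 3): 0.64, 0.05, 0.48, 0.16, 0.08, 0.15; mean = 1.56/6 = 0.26.

0.26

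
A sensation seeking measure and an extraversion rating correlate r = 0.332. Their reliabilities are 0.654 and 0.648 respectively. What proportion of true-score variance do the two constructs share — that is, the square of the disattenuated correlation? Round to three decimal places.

0.260

Disattenuated r = 0.332 / √(0.654 × 0.648) = 0.332 / 0.6510 = 0.5100.
Shared true-score variance = 0.5100² = 0.2601 ≈ 0.260.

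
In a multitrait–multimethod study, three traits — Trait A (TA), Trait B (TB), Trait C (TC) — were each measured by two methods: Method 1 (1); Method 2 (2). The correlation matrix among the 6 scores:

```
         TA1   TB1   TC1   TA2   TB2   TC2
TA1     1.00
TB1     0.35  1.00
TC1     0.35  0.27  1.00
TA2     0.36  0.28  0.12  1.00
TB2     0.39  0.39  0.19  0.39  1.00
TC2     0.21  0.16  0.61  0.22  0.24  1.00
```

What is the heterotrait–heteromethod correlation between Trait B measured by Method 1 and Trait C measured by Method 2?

0.16

Different traits and methods: r(TB1, TC2) = 0.16.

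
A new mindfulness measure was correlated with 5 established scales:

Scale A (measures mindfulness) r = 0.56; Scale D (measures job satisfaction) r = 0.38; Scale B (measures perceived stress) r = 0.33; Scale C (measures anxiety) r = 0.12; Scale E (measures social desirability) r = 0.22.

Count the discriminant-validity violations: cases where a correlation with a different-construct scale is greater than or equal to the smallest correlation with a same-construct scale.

0

Convergent (same construct = mindfulness): Scale A.
Smallest convergent = 0.56. Discriminant values: 0.38, 0.33, 0.12, 0.22; count ≥ 0.56 → 0.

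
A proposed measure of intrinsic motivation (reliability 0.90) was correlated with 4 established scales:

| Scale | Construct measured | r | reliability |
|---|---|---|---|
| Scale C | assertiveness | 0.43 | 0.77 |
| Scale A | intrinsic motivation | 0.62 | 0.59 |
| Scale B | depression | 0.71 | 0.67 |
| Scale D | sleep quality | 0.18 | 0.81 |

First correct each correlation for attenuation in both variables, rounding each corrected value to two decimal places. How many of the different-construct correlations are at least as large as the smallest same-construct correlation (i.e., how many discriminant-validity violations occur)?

1

Disattenuated r (r / √(r_scale · r_new)):
  Scale C (disc): 0.43 / √(0.77·0.90) = 0.52
  Scale A (conv): 0.62 / √(0.59·0.90) = 0.85
  Scale B (disc): 0.71 / √(0.67·0.90) = 0.91
  Scale D (disc): 0.18 / √(0.81·0.90) = 0.21
Smallest convergent = 0.85. Discriminant values: 0.52, 0.91, 0.21; count ≥ 0.85 → 1.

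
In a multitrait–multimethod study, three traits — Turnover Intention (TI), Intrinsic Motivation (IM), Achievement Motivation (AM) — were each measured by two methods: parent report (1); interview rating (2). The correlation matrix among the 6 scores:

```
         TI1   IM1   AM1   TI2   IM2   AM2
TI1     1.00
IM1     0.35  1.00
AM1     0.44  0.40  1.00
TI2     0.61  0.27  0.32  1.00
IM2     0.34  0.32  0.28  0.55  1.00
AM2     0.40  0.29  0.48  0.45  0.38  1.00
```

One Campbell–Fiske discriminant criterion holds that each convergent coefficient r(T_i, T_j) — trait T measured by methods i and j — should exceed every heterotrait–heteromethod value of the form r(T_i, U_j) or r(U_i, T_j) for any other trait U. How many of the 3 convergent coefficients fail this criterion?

Checking each validity diagonal entry against its comparison values:
TI (methods 1·2): 0.61 vs {0.34, 0.27, 0.40, 0.32} → pass.
IM (methods 1·2): 0.32 vs {0.27, 0.34, 0.29, 0.28} → fail.
AM (methods 1·2): 0.48 vs {0.32, 0.40, 0.28, 0.29} → pass.
1 of 3 fail.

1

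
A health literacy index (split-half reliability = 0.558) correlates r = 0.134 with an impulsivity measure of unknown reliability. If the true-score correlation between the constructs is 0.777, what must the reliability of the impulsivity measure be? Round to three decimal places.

0.053

r_true = r_obs / √(r_xx · r_yy) ⇒ 0.777 = 0.134 / √(0.558 · r_yy).
√(0.558 · r_yy) = 0.134 / 0.777 = 0.1725; 0.558 · r_yy = 0.0298; r_yy = 0.0298 / 0.558 ≈ 0.053.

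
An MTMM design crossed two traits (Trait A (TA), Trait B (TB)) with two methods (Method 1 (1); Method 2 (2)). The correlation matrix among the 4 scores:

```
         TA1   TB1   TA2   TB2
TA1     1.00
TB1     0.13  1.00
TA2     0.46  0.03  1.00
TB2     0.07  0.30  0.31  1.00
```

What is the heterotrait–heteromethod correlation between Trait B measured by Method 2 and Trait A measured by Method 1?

Different traits and methods: r(TB2, TA1) = 0.07.

0.07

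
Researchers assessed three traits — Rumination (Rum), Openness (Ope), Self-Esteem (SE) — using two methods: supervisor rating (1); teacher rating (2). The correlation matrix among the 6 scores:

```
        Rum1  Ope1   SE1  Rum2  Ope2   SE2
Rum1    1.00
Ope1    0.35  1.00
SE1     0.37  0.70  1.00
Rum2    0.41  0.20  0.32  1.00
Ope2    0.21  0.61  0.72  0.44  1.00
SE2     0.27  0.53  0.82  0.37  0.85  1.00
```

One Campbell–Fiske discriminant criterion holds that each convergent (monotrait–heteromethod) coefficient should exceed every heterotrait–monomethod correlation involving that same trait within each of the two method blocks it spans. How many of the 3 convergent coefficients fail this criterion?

Convergent coefficients and their comparison sets:
Rum (methods 1·2): 0.41 vs {0.35, 0.44, 0.37, 0.37} → fail.
Ope (methods 1·2): 0.61 vs {0.35, 0.44, 0.70, 0.85} → fail.
SE (methods 1·2): 0.82 vs {0.37, 0.37, 0.70, 0.85} → fail.
3 of 3 fail.

3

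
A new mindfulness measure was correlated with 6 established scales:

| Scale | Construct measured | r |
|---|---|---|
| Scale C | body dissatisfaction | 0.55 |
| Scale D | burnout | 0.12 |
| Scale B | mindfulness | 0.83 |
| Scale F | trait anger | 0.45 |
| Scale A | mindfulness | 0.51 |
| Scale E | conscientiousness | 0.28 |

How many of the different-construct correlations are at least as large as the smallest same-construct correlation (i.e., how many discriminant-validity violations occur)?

Convergent (same construct = mindfulness): Scale B, Scale A.
Smallest convergent = 0.51. Discriminant values: 0.55, 0.12, 0.45, 0.28; count ≥ 0.51 → 1.

1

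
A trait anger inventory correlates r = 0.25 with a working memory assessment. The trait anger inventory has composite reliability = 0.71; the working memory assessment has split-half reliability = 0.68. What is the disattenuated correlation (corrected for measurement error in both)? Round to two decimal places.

0.36

r_true = r_obs / √(r_xx · r_yy) = 0.25 / √(0.71 × 0.68) = 0.25 / √0.4828 = 0.25 / 0.6948 ≈ 0.36.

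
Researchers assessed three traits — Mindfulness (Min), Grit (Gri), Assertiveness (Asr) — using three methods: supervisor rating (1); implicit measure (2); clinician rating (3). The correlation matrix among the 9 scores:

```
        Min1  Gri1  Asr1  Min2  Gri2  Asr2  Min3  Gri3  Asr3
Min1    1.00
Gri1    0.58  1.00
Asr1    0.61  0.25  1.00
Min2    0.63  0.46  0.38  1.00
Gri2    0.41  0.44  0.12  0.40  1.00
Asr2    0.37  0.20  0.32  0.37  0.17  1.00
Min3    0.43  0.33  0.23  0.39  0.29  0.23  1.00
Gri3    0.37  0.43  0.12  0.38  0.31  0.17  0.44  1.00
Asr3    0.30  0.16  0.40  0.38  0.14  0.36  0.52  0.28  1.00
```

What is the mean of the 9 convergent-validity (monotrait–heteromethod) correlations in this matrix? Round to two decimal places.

Convergent values: 0.63, 0.43, 0.39, 0.44, 0.43, 0.31, 0.32, 0.40, 0.36; mean = 3.71/9 = 0.41.

0.41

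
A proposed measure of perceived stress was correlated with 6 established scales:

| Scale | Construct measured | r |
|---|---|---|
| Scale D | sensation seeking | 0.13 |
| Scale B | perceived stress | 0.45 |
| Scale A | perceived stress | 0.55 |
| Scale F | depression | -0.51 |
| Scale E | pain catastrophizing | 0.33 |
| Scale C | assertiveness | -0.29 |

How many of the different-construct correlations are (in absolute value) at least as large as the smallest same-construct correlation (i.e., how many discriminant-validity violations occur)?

1

Convergent (same construct = perceived stress): Scale B, Scale A.
Smallest convergent = 0.45. Discriminant |r|: 0.13, 0.51, 0.33, 0.29; count ≥ 0.45 → 1.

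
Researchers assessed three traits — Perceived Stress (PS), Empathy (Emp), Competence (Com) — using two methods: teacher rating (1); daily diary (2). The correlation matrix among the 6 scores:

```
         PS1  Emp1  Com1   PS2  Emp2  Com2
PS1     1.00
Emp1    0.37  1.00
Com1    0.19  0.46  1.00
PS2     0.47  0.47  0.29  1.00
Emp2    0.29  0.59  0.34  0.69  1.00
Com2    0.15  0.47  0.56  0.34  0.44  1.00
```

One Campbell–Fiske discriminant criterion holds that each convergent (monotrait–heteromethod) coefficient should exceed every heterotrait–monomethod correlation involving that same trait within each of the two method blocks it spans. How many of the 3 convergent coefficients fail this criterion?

Checking each validity diagonal entry against its comparison values:
PS (methods 1·2): 0.47 vs {0.37, 0.69, 0.19, 0.34} → fail.
Emp (methods 1·2): 0.59 vs {0.37, 0.69, 0.46, 0.44} → fail.
Com (methods 1·2): 0.56 vs {0.19, 0.34, 0.46, 0.44} → pass.
2 of 3 fail.

2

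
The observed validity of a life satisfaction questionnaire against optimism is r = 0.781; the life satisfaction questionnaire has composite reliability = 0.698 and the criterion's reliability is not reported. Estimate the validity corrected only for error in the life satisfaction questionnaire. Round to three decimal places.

0.935

Single correction: r_c = r_obs / √r_xx = 0.781 / √0.698 = 0.781 / 0.8355 ≈ 0.935.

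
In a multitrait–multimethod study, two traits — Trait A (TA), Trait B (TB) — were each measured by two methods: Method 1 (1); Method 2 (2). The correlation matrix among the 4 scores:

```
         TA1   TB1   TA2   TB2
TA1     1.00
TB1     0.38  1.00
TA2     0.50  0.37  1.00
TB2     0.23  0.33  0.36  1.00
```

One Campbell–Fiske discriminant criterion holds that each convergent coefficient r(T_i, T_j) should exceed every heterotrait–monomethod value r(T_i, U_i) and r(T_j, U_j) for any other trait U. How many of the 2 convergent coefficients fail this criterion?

1

Each convergent coefficient versus the relevant comparison correlations:
TA (methods 1·2): 0.50 vs {0.38, 0.36} → pass.
TB (methods 1·2): 0.33 vs {0.38, 0.36} → fail.
1 of 2 fail.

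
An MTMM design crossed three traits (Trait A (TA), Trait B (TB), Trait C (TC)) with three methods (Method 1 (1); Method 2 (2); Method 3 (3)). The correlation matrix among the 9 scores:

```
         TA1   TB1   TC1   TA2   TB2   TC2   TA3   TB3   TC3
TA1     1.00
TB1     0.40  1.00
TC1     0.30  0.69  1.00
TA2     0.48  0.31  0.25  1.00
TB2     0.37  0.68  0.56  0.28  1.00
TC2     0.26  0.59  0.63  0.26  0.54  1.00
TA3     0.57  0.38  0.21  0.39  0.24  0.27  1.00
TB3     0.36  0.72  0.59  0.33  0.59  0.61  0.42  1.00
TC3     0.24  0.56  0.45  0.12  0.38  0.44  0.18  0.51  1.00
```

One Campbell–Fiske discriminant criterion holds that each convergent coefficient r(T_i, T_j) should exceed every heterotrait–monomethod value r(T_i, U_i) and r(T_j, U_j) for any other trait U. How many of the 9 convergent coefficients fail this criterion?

Convergent coefficients and their comparison sets:
TA (methods 1·2): 0.48 vs {0.40, 0.28, 0.30, 0.26} → pass.
TA (methods 1·3): 0.57 vs {0.40, 0.42, 0.30, 0.18} → pass.
TA (methods 2·3): 0.39 vs {0.28, 0.42, 0.26, 0.18} → fail.
TB (methods 1·2): 0.68 vs {0.40, 0.28, 0.69, 0.54} → fail.
TB (methods 1·3): 0.72 vs {0.40, 0.42, 0.69, 0.51} → pass.
TB (methods 2·3): 0.59 vs {0.28, 0.42, 0.54, 0.51} → pass.
TC (methods 1·2): 0.63 vs {0.30, 0.26, 0.69, 0.54} → fail.
TC (methods 1·3): 0.45 vs {0.30, 0.18, 0.69, 0.51} → fail.
TC (methods 2·3): 0.44 vs {0.26, 0.18, 0.54, 0.51} → fail.
5 of 9 fail.

5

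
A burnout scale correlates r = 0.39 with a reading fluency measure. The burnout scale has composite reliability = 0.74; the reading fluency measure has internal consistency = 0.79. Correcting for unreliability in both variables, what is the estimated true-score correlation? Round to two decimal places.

r_true = r_obs / √(r_xx · r_yy) = 0.39 / √(0.74 × 0.79) = 0.39 / √0.5846 = 0.39 / 0.7646 ≈ 0.51.

0.51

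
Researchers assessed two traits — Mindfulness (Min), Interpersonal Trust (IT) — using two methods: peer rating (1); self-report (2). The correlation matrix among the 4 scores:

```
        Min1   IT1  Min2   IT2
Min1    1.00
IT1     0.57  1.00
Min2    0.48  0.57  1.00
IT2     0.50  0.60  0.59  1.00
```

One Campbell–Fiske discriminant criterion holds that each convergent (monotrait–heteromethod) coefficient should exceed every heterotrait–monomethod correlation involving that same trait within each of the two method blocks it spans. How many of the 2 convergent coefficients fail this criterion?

Convergent coefficients and their comparison sets:
Min (methods 1·2): 0.48 vs {0.57, 0.59} → fail.
IT (methods 1·2): 0.60 vs {0.57, 0.59} → pass.
1 of 2 fail.

1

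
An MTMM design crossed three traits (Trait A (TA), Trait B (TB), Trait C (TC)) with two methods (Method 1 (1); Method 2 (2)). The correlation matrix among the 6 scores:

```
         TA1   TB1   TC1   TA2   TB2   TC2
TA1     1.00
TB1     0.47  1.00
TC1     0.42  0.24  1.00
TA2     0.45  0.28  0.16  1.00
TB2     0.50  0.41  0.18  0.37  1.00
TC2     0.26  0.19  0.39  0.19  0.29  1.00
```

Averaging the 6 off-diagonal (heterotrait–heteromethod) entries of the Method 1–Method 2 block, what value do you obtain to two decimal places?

HTHM values (method 1 × method 2): 0.50, 0.26, 0.28, 0.19, 0.16, 0.18; mean = 1.57/6 = 0.26.

0.26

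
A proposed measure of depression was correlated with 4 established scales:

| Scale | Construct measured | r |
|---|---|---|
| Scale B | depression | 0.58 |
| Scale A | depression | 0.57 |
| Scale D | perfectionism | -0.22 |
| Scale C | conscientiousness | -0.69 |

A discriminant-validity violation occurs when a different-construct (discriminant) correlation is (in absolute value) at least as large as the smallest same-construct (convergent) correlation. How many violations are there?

1

Convergent (same construct = depression): Scale B, Scale A.
Smallest convergent = 0.57. Discriminant |r|: 0.22, 0.69; count ≥ 0.57 → 1.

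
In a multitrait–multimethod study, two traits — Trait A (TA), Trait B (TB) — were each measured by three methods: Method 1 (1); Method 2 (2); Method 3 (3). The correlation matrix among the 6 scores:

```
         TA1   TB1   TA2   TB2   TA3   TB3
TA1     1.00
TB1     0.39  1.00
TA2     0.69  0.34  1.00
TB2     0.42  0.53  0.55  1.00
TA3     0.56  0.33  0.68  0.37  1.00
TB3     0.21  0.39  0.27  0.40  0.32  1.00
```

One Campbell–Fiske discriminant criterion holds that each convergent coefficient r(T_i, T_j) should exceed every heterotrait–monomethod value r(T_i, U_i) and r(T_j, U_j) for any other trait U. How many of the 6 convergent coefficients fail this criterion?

3

Checking each validity diagonal entry against its comparison values:
TA (methods 1·2): 0.69 vs {0.39, 0.55} → pass.
TA (methods 1·3): 0.56 vs {0.39, 0.32} → pass.
TA (methods 2·3): 0.68 vs {0.55, 0.32} → pass.
TB (methods 1·2): 0.53 vs {0.39, 0.55} → fail.
TB (methods 1·3): 0.39 vs {0.39, 0.32} → fail.
TB (methods 2·3): 0.40 vs {0.55, 0.32} → fail.
3 of 6 fail.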